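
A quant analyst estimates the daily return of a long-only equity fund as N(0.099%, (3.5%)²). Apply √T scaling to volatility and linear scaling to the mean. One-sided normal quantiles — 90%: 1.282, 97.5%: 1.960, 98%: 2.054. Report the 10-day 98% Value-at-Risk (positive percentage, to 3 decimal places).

21.744%

σ_{10d} = 3.5% × √10 = 11.068%; μ_{10d} = 10 × 0.099% = 0.990%.
VaR = −(0.990%) + 2.054 × 11.068% = 21.744%.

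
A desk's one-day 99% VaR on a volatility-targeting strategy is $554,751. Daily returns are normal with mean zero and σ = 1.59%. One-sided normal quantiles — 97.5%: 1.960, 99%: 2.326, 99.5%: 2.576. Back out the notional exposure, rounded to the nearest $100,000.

$15,000,000

VaR as a fraction of value: z·σ = 2.326 × 1.59% = 3.69834%.
Position = $554,751 / 0.0369834 = $15,000,000.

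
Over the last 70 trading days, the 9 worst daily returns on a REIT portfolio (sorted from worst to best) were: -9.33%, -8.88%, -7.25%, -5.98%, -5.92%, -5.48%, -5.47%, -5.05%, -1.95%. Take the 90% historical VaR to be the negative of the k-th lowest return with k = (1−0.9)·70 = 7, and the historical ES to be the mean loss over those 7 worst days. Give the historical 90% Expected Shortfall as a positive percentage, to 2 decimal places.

The 7 worst returns sum to -48.31%.
ES = −(-48.31%) / 7 = 6.9014…% ≈ 6.90%.

6.90%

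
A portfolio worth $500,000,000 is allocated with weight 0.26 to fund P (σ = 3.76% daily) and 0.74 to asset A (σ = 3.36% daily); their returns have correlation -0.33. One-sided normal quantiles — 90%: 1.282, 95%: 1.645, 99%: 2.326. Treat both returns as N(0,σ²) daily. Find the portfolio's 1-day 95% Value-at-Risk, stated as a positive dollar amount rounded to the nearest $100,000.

σ_p² = 0.26²·3.76² + 0.74²·3.36² + 2·-0.33·0.26·0.74·3.76·3.36 = 5.5336 (%²).
σ_p = √5.5336 = 2.352%.
VaR = 1.645 × 2.352% = 3.869%; on $500,000,000 that is $19,345,000.

$19,300,000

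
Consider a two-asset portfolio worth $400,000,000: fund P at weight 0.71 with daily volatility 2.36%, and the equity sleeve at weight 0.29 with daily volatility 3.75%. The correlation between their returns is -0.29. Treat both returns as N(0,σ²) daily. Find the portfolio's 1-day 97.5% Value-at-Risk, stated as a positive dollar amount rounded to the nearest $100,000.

σ_p² = 0.71²·2.36² + 0.29²·3.75² + 2·-0.29·0.71·0.29·2.36·3.75 = 2.9334 (%²).
σ_p = √2.9334 = 1.713%.
At 97.5%, z = 1.960.
VaR = 1.960 × 1.713% = 3.357%; on $400,000,000 that is $13,428,000.

$13,400,000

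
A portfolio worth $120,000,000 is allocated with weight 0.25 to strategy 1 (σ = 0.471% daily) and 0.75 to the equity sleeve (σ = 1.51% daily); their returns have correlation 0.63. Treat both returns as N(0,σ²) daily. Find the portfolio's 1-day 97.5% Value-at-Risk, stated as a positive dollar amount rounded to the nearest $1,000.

σ_p² = 0.25²·0.471² + 0.75²·1.51² + 2·0.63·0.25·0.75·0.471·1.51 = 1.4644 (%²).
σ_p = √1.4644 = 1.210%.
At 97.5%, z = 1.960.
VaR = 1.960 × 1.210% = 2.372%; on $120,000,000 that is $2,846,400.

$2,846,000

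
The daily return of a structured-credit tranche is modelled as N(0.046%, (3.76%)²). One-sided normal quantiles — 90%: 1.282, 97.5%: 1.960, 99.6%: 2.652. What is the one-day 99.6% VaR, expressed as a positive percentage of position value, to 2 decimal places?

VaR = −μ + z·σ = −(0.046%) + 2.652 × 3.76% = 9.926%.

9.93%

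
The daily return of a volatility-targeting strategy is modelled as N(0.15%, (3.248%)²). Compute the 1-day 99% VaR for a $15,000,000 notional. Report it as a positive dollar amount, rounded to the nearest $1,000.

At 99% one-sided, z = 2.326.
VaR = −μ + z·σ = −(0.15%) + 2.326 × 3.248% = 7.405%.
On $15,000,000: 0.07405 × $15,000,000 = $1,110,750.

$1,111,000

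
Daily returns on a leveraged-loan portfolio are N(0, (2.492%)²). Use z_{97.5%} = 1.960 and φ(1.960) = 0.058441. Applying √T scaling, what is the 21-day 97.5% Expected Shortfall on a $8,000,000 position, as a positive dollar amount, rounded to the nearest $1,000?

$2,136,000

σ_{21d} = 2.492% × √21 = 11.420%.
ES multiplier = φ(z)/(1−α) = 0.058441/0.025 = 2.338.
ES = 11.420% × 2.338 = 26.700%; on $8,000,000: $2,136,000.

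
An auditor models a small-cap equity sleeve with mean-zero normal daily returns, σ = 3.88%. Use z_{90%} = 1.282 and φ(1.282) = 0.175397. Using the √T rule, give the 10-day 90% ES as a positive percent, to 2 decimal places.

21.52%

σ_{10d} = 3.88% × √10 = 12.270%.
ES multiplier = φ(z)/(1−α) = 0.175397/0.1 = 1.754.
ES = 12.270% × 1.754 = 21.522%.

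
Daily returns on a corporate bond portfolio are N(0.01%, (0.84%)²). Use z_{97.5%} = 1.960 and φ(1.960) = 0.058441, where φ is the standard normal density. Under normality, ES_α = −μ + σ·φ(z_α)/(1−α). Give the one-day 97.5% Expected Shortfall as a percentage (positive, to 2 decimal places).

Tail multiplier: φ(z)/(1−α) = 0.058441 / 0.025 = 2.338.
ES = −(0.01%) + 0.84% × 2.338 = 1.954%.

1.95%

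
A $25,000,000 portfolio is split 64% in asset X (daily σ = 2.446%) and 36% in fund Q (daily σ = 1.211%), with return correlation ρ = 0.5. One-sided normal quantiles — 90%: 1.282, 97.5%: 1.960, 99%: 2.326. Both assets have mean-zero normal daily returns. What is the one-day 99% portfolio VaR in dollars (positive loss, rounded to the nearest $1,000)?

$1,060,000

σ_p² = 0.64²·2.446² + 0.36²·1.211² + 2·0.5·0.64·0.36·2.446·1.211 = 3.3231 (%²).
σ_p = √3.3231 = 1.823%.
VaR = 2.326 × 1.823% = 4.240%; on $25,000,000 that is $1,060,000.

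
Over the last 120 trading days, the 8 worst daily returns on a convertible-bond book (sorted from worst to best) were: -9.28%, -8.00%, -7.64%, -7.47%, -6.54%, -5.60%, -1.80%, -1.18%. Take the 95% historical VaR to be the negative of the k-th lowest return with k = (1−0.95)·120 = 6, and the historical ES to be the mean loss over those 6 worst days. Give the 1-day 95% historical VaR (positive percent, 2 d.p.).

5.60%

k = 6; the 6th lowest return is -5.60%, so VaR = 5.60%.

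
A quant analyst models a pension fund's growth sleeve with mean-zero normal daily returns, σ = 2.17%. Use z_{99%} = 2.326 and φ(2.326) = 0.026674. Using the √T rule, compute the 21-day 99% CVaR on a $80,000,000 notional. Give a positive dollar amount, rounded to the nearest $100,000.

$21,200,000

σ_{21d} = 2.17% × √21 = 9.944%.
ES multiplier = φ(z)/(1−α) = 0.026674/0.01 = 2.667.
ES = 9.944% × 2.667 = 26.521%; on $80,000,000: $21,216,800.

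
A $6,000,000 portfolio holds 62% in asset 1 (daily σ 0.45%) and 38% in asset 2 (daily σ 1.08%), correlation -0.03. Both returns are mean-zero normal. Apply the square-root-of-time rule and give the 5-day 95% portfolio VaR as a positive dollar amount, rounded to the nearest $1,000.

σ_p = √(0.62²·0.45² + 0.38²·1.08² + 2·-0.03·0.62·0.38·0.45·1.08) = 0.489%.
σ_{5d} = 0.489% × √5 = 1.093%.
z(95%) = 1.645.
VaR = 1.645 × 1.093% = 1.798%; on $6,000,000 that is $107,880.

$108,000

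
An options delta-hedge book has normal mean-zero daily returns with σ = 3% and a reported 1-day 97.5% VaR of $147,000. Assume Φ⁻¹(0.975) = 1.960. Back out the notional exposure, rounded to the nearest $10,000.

VaR as a fraction of value: z·σ = 1.960 × 3% = 5.88%.
Position = $147,000 / 0.0588 = $2,500,000.

$2,500,000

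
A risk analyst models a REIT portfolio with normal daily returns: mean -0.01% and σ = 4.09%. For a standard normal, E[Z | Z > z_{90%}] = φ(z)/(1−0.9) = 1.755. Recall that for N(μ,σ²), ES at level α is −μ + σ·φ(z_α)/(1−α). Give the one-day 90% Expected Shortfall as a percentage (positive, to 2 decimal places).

ES = −(-0.01%) + 4.09% × 1.755 = 7.188%.

7.19%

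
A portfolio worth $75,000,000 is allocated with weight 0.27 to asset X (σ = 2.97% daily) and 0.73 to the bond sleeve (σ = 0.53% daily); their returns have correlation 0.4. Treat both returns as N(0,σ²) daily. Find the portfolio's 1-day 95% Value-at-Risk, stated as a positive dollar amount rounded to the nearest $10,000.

σ_p² = 0.27²·2.97² + 0.73²·0.53² + 2·0.4·0.27·0.73·2.97·0.53 = 1.0409 (%²).
σ_p = √1.0409 = 1.020%.
At 95%, z = 1.645.
VaR = 1.645 × 1.020% = 1.678%; on $75,000,000 that is $1,258,500.

$1,260,000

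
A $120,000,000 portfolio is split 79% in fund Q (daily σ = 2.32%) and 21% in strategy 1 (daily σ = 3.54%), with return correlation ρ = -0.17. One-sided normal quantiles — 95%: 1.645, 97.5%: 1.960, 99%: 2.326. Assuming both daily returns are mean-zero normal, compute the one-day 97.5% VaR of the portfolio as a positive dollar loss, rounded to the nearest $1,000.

$4,368,000

σ_p² = 0.79²·2.32² + 0.21²·3.54² + 2·-0.17·0.79·0.21·2.32·3.54 = 3.4485 (%²).
σ_p = √3.4485 = 1.857%.
VaR = 1.960 × 1.857% = 3.640%; on $120,000,000 that is $4,368,000.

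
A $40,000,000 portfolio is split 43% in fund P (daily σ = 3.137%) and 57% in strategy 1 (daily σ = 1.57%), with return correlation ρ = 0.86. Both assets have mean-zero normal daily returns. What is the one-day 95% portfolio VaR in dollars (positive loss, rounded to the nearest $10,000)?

σ_p² = 0.43²·3.137² + 0.57²·1.57² + 2·0.86·0.43·0.57·3.137·1.57 = 4.6967 (%²).
σ_p = √4.6967 = 2.167%.
At 95%, z = 1.645.
VaR = 1.645 × 2.167% = 3.565%; on $40,000,000 that is $1,426,000.

$1,430,000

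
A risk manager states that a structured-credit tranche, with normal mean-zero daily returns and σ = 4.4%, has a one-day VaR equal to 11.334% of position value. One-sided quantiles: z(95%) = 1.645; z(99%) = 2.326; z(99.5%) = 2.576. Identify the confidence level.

99.5%

Implied z = VaR/σ = 11.334 / 4.4 = 2.576.
This matches z(99.5%) = 2.576.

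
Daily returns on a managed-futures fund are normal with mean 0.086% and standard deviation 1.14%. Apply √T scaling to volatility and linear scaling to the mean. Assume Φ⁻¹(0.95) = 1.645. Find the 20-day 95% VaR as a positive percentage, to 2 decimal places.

6.67%

σ_{20d} = 1.14% × √20 = 5.098%; μ_{20d} = 20 × 0.086% = 1.720%.
VaR = −(1.720%) + 1.645 × 5.098% = 6.666%.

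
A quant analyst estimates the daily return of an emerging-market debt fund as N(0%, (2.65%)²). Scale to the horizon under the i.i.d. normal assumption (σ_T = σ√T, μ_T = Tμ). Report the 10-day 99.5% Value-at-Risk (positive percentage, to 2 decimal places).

21.59%

At 99.5%, z = 2.576.
σ_{10d} = 2.65% × √10 = 8.380%.
VaR = 2.576 × 8.380% = 21.587%.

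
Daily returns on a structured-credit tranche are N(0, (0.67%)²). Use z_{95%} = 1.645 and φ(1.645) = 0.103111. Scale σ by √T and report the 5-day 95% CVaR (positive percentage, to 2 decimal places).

σ_{5d} = 0.67% × √5 = 1.498%.
ES multiplier = φ(z)/(1−α) = 0.103111/0.05 = 2.062.
ES = 1.498% × 2.062 = 3.089%.

3.09%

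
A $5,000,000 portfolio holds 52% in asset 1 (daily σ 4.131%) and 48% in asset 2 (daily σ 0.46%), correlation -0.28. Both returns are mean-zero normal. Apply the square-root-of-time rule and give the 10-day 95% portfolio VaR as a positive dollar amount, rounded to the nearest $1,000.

σ_p = √(0.52²·4.131² + 0.48²·0.46² + 2·-0.28·0.52·0.48·4.131·0.46) = 2.097%.
σ_{10d} = 2.097% × √10 = 6.631%.
z(95%) = 1.645.
VaR = 1.645 × 6.631% = 10.908%; on $5,000,000 that is $545,400.

$545,000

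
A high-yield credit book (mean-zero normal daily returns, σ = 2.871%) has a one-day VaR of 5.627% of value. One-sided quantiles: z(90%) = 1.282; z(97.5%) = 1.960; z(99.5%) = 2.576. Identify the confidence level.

97.5%

Implied z = VaR/σ = 5.627 / 2.871 = 1.960.
This matches z(97.5%) = 1.960.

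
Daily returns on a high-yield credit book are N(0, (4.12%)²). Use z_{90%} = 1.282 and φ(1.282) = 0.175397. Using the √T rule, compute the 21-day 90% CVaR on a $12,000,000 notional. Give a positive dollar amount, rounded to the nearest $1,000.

$3,974,000

σ_{21d} = 4.12% × √21 = 18.880%.
ES multiplier = φ(z)/(1−α) = 0.175397/0.1 = 1.754.
ES = 18.880% × 1.754 = 33.116%; on $12,000,000: $3,973,920.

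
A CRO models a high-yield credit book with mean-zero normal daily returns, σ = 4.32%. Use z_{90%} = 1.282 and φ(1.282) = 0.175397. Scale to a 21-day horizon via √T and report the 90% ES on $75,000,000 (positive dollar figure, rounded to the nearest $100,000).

σ_{21d} = 4.32% × √21 = 19.797%.
ES multiplier = φ(z)/(1−α) = 0.175397/0.1 = 1.754.
ES = 19.797% × 1.754 = 34.724%; on $75,000,000: $26,043,000.

$26,000,000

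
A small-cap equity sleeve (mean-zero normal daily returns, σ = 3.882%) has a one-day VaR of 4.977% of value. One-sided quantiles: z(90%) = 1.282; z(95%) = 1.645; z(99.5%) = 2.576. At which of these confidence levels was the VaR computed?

90%

Implied z = VaR/σ = 4.977 / 3.882 = 1.282.
This matches z(90%) = 1.282.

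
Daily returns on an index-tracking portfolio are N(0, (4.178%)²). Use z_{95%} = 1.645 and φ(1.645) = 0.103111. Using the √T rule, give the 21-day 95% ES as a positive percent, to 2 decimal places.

39.48%

σ_{21d} = 4.178% × √21 = 19.146%.
ES multiplier = φ(z)/(1−α) = 0.103111/0.05 = 2.062.
ES = 19.146% × 2.062 = 39.479%.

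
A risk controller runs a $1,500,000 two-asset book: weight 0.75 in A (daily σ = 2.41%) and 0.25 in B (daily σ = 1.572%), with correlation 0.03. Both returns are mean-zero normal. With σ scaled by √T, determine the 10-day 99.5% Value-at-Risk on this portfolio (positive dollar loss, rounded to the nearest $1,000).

$227,000

σ_p = √(0.75²·2.41² + 0.25²·1.572² + 2·0.03·0.75·0.25·2.41·1.572) = 1.861%.
σ_{10d} = 1.861% × √10 = 5.885%.
z(99.5%) = 2.576.
VaR = 2.576 × 5.885% = 15.160%; on $1,500,000 that is $227,400.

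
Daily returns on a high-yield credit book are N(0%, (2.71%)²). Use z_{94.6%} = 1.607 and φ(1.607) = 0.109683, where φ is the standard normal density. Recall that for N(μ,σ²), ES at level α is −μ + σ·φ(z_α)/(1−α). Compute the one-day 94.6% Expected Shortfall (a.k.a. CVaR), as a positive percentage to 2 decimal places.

Tail multiplier: φ(z)/(1−α) = 0.109683 / 0.054 = 2.031.
ES = 2.71% × 2.031 = 5.504%.

5.50%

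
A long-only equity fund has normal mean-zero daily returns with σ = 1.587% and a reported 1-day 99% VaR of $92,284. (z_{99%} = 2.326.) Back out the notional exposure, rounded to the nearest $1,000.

VaR as a fraction of value: z·σ = 2.326 × 1.587% = 3.69136%.
Position = $92,284 / 0.0369136 = $2,499,999.

$2,500,000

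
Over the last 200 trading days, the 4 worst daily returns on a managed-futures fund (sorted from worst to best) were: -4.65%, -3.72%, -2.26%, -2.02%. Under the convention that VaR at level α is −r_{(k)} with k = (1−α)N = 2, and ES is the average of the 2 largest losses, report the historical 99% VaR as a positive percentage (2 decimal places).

k = 2; the 2nd lowest return is -3.72%, so VaR = 3.72%.

3.72%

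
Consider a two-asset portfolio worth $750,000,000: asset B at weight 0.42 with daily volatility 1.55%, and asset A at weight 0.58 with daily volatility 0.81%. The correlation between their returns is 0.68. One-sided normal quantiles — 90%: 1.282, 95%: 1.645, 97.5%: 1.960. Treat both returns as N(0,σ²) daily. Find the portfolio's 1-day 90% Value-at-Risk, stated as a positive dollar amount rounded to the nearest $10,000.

σ_p² = 0.42²·1.55² + 0.58²·0.81² + 2·0.68·0.42·0.58·1.55·0.81 = 1.0605 (%²).
σ_p = √1.0605 = 1.030%.
VaR = 1.282 × 1.030% = 1.320%; on $750,000,000 that is $9,900,000.

$9,900,000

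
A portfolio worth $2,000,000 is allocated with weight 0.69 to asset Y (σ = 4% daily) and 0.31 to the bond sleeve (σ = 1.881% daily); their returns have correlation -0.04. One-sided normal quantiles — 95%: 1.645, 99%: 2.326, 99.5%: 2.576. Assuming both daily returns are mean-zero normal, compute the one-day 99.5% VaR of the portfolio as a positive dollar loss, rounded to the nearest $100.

σ_p² = 0.69²·4² + 0.31²·1.881² + 2·-0.04·0.69·0.31·4·1.881 = 7.8289 (%²).
σ_p = √7.8289 = 2.798%.
VaR = 2.576 × 2.798% = 7.208%; on $2,000,000 that is $144,160.

$144,200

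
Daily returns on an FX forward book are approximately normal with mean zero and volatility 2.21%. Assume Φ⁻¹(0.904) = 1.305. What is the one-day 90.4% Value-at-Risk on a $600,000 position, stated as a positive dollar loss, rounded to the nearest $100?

$17,300

VaR = z·σ = 1.305 × 2.21% = 2.884%.
On $600,000: 0.02884 × $600,000 = $17,304.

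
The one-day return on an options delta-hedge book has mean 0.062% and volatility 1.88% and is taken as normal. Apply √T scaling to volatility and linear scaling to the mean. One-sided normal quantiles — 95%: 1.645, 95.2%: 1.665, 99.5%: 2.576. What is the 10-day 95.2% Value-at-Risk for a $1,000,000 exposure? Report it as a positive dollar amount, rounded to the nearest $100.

$92,800

σ_{10d} = 1.88% × √10 = 5.945%; μ_{10d} = 10 × 0.062% = 0.620%.
VaR = −(0.620%) + 1.665 × 5.945% = 9.278%.
On $1,000,000: 0.09278 × $1,000,000 = $92,780.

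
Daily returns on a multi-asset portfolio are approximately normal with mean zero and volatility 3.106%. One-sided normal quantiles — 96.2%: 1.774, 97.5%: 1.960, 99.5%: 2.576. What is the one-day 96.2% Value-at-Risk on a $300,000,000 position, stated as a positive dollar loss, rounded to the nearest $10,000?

$16,530,000

VaR = z·σ = 1.774 × 3.106% = 5.510%.
On $300,000,000: 0.05510 × $300,000,000 = $16,530,000.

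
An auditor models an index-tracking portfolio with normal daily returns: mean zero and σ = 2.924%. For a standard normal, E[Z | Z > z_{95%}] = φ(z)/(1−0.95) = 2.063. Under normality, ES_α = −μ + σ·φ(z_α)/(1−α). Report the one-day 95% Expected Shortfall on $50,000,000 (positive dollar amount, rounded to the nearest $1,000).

$3,016,000

ES = 2.924% × 2.063 = 6.032%.
On $50,000,000: 0.06032 × $50,000,000 = $3,016,000.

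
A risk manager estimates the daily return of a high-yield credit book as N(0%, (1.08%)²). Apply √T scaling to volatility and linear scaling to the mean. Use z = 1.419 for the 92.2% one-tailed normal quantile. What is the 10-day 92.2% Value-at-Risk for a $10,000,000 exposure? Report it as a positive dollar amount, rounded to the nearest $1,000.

$485,000

σ_{10d} = 1.08% × √10 = 3.415%.
VaR = 1.419 × 3.415% = 4.846%.
On $10,000,000: 0.04846 × $10,000,000 = $484,600.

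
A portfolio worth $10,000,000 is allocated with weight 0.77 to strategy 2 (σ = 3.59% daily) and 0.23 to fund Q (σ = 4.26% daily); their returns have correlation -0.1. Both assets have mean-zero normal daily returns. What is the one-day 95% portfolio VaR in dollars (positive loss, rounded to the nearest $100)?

$467,000

σ_p² = 0.77²·3.59² + 0.23²·4.26² + 2·-0.1·0.77·0.23·3.59·4.26 = 8.0597 (%²).
σ_p = √8.0597 = 2.839%.
At 95%, z = 1.645.
VaR = 1.645 × 2.839% = 4.670%; on $10,000,000 that is $467,000.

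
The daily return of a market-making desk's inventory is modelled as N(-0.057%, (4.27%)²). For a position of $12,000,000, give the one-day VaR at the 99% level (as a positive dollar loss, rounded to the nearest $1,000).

At 99% one-sided, z = 2.326.
VaR = −μ + z·σ = −(-0.057%) + 2.326 × 4.27% = 9.989%.
On $12,000,000: 0.09989 × $12,000,000 = $1,198,680.

$1,199,000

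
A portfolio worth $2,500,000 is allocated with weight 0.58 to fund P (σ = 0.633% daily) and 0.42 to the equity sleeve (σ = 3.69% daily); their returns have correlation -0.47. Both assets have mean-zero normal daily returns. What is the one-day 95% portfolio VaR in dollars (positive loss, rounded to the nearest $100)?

$58,200

σ_p² = 0.58²·0.633² + 0.42²·3.69² + 2·-0.47·0.58·0.42·0.633·3.69 = 2.0018 (%²).
σ_p = √2.0018 = 1.415%.
At 95%, z = 1.645.
VaR = 1.645 × 1.415% = 2.328%; on $2,500,000 that is $58,200.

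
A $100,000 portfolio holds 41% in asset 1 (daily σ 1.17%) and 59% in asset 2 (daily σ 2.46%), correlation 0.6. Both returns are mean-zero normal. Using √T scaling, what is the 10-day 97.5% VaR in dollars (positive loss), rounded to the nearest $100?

σ_p = √(0.41²·1.17² + 0.59²·2.46² + 2·0.6·0.41·0.59·1.17·2.46) = 1.781%.
σ_{10d} = 1.781% × √10 = 5.632%.
z(97.5%) = 1.960.
VaR = 1.960 × 5.632% = 11.039%; on $100,000 that is $11,039.

$11,000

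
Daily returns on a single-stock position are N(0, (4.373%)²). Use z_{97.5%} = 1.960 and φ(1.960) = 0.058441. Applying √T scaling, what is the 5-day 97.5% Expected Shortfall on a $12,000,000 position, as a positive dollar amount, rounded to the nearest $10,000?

$2,740,000

σ_{5d} = 4.373% × √5 = 9.778%.
ES multiplier = φ(z)/(1−α) = 0.058441/0.025 = 2.338.
ES = 9.778% × 2.338 = 22.861%; on $12,000,000: $2,743,320.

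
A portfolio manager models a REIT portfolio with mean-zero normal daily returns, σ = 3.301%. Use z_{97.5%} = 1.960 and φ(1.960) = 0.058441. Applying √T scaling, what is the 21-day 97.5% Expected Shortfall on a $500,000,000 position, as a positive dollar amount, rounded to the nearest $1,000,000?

$177,000,000

σ_{21d} = 3.301% × √21 = 15.127%.
ES multiplier = φ(z)/(1−α) = 0.058441/0.025 = 2.338.
ES = 15.127% × 2.338 = 35.367%; on $500,000,000: $176,835,000.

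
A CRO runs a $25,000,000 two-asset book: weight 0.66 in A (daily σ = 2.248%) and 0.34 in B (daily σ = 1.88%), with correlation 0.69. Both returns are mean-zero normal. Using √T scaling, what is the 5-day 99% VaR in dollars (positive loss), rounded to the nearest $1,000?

σ_p = √(0.66²·2.248² + 0.34²·1.88² + 2·0.69·0.66·0.34·2.248·1.88) = 1.980%.
σ_{5d} = 1.980% × √5 = 4.427%.
z(99%) = 2.326.
VaR = 2.326 × 4.427% = 10.297%; on $25,000,000 that is $2,574,250.

$2,574,000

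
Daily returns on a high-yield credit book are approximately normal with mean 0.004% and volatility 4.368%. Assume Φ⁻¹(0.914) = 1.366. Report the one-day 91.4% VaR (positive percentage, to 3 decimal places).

VaR = −μ + z·σ = −(0.004%) + 1.366 × 4.368% = 5.963%.

5.963%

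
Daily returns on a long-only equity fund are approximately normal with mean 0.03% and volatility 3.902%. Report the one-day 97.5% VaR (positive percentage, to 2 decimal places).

At 97.5% one-sided, z = 1.960.
VaR = −μ + z·σ = −(0.03%) + 1.960 × 3.902% = 7.618%.

7.62%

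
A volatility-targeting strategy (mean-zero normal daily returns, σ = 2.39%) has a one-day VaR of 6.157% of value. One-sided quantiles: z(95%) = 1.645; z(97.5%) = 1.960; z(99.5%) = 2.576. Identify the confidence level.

Implied z = VaR/σ = 6.157 / 2.39 = 2.576.
This matches z(99.5%) = 2.576.

99.5%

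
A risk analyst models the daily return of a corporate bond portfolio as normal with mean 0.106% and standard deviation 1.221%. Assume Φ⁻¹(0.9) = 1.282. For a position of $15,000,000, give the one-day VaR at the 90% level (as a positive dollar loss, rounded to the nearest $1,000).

$219,000

VaR = −μ + z·σ = −(0.106%) + 1.282 × 1.221% = 1.459%.
On $15,000,000: 0.01459 × $15,000,000 = $218,850.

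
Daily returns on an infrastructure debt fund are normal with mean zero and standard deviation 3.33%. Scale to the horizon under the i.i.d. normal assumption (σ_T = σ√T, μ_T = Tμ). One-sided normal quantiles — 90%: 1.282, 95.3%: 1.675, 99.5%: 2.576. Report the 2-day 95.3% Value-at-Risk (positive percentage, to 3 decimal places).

7.888%

σ_{2d} = 3.33% × √2 = 4.709%.
VaR = 1.675 × 4.709% = 7.888%.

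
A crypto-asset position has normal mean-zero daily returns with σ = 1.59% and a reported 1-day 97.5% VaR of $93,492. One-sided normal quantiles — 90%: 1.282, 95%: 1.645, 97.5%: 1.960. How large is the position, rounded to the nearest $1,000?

$3,000,000

VaR as a fraction of value: z·σ = 1.960 × 1.59% = 3.1164%.
Position = $93,492 / 0.031164 = $3,000,000.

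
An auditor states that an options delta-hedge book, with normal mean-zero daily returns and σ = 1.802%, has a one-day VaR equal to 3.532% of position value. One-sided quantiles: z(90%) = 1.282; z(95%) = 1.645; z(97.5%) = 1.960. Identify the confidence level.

Implied z = VaR/σ = 3.532 / 1.802 = 1.960.
This matches z(97.5%) = 1.960.

97.5%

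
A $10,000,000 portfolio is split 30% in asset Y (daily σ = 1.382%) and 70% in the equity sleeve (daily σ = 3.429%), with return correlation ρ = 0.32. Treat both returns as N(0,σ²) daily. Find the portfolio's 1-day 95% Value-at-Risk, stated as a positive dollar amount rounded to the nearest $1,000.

σ_p² = 0.3²·1.382² + 0.7²·3.429² + 2·0.32·0.3·0.7·1.382·3.429 = 6.5702 (%²).
σ_p = √6.5702 = 2.563%.
At 95%, z = 1.645.
VaR = 1.645 × 2.563% = 4.216%; on $10,000,000 that is $421,600.

$422,000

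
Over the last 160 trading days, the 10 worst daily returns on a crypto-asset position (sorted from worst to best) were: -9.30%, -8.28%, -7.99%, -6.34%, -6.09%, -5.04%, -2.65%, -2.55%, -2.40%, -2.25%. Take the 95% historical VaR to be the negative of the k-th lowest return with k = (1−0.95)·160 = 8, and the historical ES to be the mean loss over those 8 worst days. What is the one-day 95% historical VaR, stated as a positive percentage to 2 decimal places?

2.55%

k = 8; the 8th lowest return is -2.55%, so VaR = 2.55%.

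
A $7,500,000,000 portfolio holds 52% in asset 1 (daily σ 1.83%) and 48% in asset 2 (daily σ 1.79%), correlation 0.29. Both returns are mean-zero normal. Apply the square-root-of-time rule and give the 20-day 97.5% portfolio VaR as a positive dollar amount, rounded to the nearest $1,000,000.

σ_p = √(0.52²·1.83² + 0.48²·1.79² + 2·0.29·0.52·0.48·1.83·1.79) = 1.455%.
σ_{20d} = 1.455% × √20 = 6.507%.
z(97.5%) = 1.960.
VaR = 1.960 × 6.507% = 12.754%; on $7,500,000,000 that is $956,550,000.

$957,000,000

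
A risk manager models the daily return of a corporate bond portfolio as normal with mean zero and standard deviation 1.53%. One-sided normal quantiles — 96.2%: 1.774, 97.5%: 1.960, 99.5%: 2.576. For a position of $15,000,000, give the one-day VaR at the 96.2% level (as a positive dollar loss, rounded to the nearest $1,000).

VaR = z·σ = 1.774 × 1.53% = 2.714%.
On $15,000,000: 0.02714 × $15,000,000 = $407,100.

$407,000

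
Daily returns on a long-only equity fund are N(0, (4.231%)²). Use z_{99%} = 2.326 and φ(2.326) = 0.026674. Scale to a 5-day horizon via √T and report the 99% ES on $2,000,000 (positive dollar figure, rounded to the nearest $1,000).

$505,000

σ_{5d} = 4.231% × √5 = 9.461%.
ES multiplier = φ(z)/(1−α) = 0.026674/0.01 = 2.667.
ES = 9.461% × 2.667 = 25.232%; on $2,000,000: $504,640.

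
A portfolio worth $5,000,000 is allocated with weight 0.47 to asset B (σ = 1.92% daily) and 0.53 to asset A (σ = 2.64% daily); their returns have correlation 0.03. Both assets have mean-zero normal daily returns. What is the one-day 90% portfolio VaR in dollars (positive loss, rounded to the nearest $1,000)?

$108,000

σ_p² = 0.47²·1.92² + 0.53²·2.64² + 2·0.03·0.47·0.53·1.92·2.64 = 2.8478 (%²).
σ_p = √2.8478 = 1.688%.
At 90%, z = 1.282.
VaR = 1.282 × 1.688% = 2.164%; on $5,000,000 that is $108,200.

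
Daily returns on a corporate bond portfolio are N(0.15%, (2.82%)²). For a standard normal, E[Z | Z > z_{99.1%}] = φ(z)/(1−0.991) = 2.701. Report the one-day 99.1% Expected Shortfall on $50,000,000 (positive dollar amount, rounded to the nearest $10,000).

ES = −(0.15%) + 2.82% × 2.701 = 7.467%.
On $50,000,000: 0.07467 × $50,000,000 = $3,733,500.

$3,730,000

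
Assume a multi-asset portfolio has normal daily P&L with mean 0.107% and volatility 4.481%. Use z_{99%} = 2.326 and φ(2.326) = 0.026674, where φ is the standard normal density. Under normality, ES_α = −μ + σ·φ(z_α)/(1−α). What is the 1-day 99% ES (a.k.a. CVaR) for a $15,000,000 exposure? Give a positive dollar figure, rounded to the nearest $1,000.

Tail multiplier: φ(z)/(1−α) = 0.026674 / 0.01 = 2.667.
ES = −(0.107%) + 4.481% × 2.667 = 11.844%.
On $15,000,000: 0.11844 × $15,000,000 = $1,776,600.

$1,777,000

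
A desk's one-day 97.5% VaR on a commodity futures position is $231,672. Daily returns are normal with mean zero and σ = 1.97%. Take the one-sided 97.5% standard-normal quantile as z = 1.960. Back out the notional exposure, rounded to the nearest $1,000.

$6,000,000

VaR as a fraction of value: z·σ = 1.960 × 1.97% = 3.8612%.
Position = $231,672 / 0.038612 = $6,000,000.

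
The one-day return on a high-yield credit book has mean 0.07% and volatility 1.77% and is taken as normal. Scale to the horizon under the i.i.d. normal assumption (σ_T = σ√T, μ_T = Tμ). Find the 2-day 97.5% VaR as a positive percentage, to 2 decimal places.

4.77%

At 97.5%, z = 1.960.
σ_{2d} = 1.77% × √2 = 2.503%; μ_{2d} = 2 × 0.07% = 0.140%.
VaR = −(0.140%) + 1.960 × 2.503% = 4.766%.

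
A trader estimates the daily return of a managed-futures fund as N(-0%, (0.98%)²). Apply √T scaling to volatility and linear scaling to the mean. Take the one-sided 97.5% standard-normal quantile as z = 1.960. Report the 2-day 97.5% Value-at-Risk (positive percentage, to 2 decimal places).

σ_{2d} = 0.98% × √2 = 1.386%.
VaR = 1.960 × 1.386% = 2.717%.

2.72%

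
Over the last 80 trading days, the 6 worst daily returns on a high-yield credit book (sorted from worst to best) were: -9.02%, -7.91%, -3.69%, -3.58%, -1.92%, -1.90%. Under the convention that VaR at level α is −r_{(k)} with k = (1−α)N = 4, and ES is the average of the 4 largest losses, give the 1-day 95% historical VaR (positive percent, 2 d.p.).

3.58%

k = 4; the 4th lowest return is -3.58%, so VaR = 3.58%.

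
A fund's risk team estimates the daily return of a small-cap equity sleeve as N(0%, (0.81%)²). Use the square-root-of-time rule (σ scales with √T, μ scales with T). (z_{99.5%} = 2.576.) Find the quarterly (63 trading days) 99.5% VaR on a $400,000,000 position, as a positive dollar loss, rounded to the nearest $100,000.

σ_{63d} = 0.81% × √63 = 6.429%.
VaR = 2.576 × 6.429% = 16.561%.
On $400,000,000: 0.16561 × $400,000,000 = $66,244,000.

$66,200,000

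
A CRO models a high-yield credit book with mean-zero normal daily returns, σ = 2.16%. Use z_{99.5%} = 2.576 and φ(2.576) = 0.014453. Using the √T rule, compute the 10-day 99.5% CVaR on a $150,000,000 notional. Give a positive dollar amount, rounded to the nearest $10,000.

σ_{10d} = 2.16% × √10 = 6.831%.
ES multiplier = φ(z)/(1−α) = 0.014453/0.005 = 2.891.
ES = 6.831% × 2.891 = 19.748%; on $150,000,000: $29,622,000.

$29,620,000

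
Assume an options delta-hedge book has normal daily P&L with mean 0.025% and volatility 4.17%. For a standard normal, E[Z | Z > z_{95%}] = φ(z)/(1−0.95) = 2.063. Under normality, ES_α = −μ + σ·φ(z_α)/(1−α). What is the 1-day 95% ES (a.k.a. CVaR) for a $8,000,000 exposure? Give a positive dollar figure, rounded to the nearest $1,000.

ES = −(0.025%) + 4.17% × 2.063 = 8.578%.
On $8,000,000: 0.08578 × $8,000,000 = $686,240.

$686,000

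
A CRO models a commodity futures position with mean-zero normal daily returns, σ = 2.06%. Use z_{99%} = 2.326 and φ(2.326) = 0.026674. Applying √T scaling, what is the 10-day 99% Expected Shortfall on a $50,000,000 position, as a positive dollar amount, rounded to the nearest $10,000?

$8,690,000

σ_{10d} = 2.06% × √10 = 6.514%.
ES multiplier = φ(z)/(1−α) = 0.026674/0.01 = 2.667.
ES = 6.514% × 2.667 = 17.373%; on $50,000,000: $8,686,500.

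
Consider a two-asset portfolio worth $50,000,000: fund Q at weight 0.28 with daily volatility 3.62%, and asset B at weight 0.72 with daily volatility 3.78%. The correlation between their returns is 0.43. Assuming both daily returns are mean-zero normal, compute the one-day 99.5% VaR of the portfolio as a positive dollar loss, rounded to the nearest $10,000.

$4,230,000

σ_p² = 0.28²·3.62² + 0.72²·3.78² + 2·0.43·0.28·0.72·3.62·3.78 = 10.8069 (%²).
σ_p = √10.8069 = 3.287%.
At 99.5%, z = 2.576.
VaR = 2.576 × 3.287% = 8.467%; on $50,000,000 that is $4,233,500.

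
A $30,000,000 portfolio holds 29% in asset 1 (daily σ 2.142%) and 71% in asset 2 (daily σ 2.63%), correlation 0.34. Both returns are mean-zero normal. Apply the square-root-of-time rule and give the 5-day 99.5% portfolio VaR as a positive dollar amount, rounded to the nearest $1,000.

σ_p = √(0.29²·2.142² + 0.71²·2.63² + 2·0.34·0.29·0.71·2.142·2.63) = 2.159%.
σ_{5d} = 2.159% × √5 = 4.828%.
z(99.5%) = 2.576.
VaR = 2.576 × 4.828% = 12.437%; on $30,000,000 that is $3,731,100.

$3,731,000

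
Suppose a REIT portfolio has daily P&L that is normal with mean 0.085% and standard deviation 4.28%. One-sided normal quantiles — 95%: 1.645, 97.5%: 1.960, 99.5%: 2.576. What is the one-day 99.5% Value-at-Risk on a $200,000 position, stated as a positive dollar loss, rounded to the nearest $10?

VaR = −μ + z·σ = −(0.085%) + 2.576 × 4.28% = 10.940%.
On $200,000: 0.10940 × $200,000 = $21,880.

$21,880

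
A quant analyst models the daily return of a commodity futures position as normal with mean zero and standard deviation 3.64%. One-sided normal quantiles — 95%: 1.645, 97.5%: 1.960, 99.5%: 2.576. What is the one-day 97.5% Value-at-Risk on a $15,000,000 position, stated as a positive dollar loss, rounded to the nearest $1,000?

VaR = z·σ = 1.960 × 3.64% = 7.134%.
On $15,000,000: 0.07134 × $15,000,000 = $1,070,100.

$1,070,000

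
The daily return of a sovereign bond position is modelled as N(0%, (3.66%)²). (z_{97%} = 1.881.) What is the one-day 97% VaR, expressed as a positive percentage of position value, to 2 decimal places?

VaR = z·σ = 1.881 × 3.66% = 6.884%.

6.88%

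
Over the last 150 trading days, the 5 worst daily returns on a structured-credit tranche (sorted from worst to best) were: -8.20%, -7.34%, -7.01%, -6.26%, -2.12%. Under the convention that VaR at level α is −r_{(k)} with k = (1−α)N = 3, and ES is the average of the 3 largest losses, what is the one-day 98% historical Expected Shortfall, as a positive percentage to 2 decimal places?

The 3 worst returns sum to -22.55%.
ES = −(-22.55%) / 3 = 7.5166…% ≈ 7.52%.

7.52%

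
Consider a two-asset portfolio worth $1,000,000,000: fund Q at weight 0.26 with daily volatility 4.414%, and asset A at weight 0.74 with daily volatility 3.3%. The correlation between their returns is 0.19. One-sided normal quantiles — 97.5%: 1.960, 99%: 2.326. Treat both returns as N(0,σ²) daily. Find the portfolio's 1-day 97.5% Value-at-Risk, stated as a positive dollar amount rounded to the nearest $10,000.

σ_p² = 0.26²·4.414² + 0.74²·3.3² + 2·0.19·0.26·0.74·4.414·3.3 = 8.3454 (%²).
σ_p = √8.3454 = 2.889%.
VaR = 1.960 × 2.889% = 5.662%; on $1,000,000,000 that is $56,620,000.

$56,620,000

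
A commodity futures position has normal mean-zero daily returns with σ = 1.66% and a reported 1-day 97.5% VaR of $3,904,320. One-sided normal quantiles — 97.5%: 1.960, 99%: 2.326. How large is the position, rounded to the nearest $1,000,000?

VaR as a fraction of value: z·σ = 1.960 × 1.66% = 3.2536%.
Position = $3,904,320 / 0.032536 = $120,000,000.

$120,000,000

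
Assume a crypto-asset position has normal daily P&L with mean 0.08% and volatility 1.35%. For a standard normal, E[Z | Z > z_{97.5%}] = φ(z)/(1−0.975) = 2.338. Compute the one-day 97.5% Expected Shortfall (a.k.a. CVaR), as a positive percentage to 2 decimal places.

ES = −(0.08%) + 1.35% × 2.338 = 3.076%.

3.08%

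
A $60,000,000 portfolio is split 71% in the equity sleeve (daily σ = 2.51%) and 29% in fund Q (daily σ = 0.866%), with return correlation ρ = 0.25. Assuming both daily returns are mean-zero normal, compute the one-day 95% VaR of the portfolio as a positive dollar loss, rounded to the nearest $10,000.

$1,840,000

σ_p² = 0.71²·2.51² + 0.29²·0.866² + 2·0.25·0.71·0.29·2.51·0.866 = 3.4627 (%²).
σ_p = √3.4627 = 1.861%.
At 95%, z = 1.645.
VaR = 1.645 × 1.861% = 3.061%; on $60,000,000 that is $1,836,600.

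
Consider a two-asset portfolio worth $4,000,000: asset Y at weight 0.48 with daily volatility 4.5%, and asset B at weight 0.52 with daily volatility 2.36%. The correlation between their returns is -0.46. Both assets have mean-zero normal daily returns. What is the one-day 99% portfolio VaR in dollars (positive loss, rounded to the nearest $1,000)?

σ_p² = 0.48²·4.5² + 0.52²·2.36² + 2·-0.46·0.48·0.52·4.5·2.36 = 3.7329 (%²).
σ_p = √3.7329 = 1.932%.
At 99%, z = 2.326.
VaR = 2.326 × 1.932% = 4.494%; on $4,000,000 that is $179,760.

$180,000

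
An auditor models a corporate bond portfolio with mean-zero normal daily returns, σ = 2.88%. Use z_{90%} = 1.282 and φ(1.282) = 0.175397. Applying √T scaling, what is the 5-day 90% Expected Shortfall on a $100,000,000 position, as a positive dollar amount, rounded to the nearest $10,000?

σ_{5d} = 2.88% × √5 = 6.440%.
ES multiplier = φ(z)/(1−α) = 0.175397/0.1 = 1.754.
ES = 6.440% × 1.754 = 11.296%; on $100,000,000: $11,296,000.

$11,300,000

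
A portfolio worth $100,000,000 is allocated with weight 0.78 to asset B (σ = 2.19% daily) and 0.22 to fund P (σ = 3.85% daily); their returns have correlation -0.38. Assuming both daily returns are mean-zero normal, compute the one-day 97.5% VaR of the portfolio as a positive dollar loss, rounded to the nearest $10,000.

$3,120,000

σ_p² = 0.78²·2.19² + 0.22²·3.85² + 2·-0.38·0.78·0.22·2.19·3.85 = 2.5358 (%²).
σ_p = √2.5358 = 1.592%.
At 97.5%, z = 1.960.
VaR = 1.960 × 1.592% = 3.120%; on $100,000,000 that is $3,120,000.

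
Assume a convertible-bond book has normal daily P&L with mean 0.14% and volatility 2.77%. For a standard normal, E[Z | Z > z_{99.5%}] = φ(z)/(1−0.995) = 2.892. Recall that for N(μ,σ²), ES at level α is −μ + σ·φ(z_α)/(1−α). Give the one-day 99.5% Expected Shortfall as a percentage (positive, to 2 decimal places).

7.87%

ES = −(0.14%) + 2.77% × 2.892 = 7.871%.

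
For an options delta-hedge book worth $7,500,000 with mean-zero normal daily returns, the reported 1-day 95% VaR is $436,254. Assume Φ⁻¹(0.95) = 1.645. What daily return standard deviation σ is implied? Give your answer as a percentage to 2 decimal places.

3.54%

VaR as a fraction: $436,254 / $7,500,000 = 5.817%.
σ = VaR / z = 5.817% / 1.645 = 3.536%.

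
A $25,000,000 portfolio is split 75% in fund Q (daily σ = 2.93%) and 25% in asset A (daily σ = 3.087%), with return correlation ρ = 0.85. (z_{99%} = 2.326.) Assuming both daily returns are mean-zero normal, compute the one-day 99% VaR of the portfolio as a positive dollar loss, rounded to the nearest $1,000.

$1,676,000

σ_p² = 0.75²·2.93² + 0.25²·3.087² + 2·0.85·0.75·0.25·2.93·3.087 = 8.3077 (%²).
σ_p = √8.3077 = 2.882%.
VaR = 2.326 × 2.882% = 6.704%; on $25,000,000 that is $1,676,000.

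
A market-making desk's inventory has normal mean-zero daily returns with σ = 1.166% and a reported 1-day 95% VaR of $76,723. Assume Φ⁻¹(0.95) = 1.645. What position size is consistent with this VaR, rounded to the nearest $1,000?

$4,000,000

VaR as a fraction of value: z·σ = 1.645 × 1.166% = 1.91807%.
Position = $76,723 / 0.0191807 = $4,000,010.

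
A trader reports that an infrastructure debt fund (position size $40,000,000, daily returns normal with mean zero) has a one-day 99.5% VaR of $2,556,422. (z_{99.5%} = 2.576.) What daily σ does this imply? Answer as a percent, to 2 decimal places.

VaR as a fraction: $2,556,422 / $40,000,000 = 6.391%.
σ = VaR / z = 6.391% / 2.576 = 2.481%.

2.48%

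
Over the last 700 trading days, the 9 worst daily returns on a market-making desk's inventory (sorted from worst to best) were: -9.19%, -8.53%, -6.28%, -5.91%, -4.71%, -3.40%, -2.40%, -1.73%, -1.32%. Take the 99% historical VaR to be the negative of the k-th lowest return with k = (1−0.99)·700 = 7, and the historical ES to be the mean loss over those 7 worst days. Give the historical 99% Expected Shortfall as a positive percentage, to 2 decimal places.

The 7 worst returns sum to -40.42%.
ES = −(-40.42%) / 7 = 5.7742…% ≈ 5.77%.

5.77%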